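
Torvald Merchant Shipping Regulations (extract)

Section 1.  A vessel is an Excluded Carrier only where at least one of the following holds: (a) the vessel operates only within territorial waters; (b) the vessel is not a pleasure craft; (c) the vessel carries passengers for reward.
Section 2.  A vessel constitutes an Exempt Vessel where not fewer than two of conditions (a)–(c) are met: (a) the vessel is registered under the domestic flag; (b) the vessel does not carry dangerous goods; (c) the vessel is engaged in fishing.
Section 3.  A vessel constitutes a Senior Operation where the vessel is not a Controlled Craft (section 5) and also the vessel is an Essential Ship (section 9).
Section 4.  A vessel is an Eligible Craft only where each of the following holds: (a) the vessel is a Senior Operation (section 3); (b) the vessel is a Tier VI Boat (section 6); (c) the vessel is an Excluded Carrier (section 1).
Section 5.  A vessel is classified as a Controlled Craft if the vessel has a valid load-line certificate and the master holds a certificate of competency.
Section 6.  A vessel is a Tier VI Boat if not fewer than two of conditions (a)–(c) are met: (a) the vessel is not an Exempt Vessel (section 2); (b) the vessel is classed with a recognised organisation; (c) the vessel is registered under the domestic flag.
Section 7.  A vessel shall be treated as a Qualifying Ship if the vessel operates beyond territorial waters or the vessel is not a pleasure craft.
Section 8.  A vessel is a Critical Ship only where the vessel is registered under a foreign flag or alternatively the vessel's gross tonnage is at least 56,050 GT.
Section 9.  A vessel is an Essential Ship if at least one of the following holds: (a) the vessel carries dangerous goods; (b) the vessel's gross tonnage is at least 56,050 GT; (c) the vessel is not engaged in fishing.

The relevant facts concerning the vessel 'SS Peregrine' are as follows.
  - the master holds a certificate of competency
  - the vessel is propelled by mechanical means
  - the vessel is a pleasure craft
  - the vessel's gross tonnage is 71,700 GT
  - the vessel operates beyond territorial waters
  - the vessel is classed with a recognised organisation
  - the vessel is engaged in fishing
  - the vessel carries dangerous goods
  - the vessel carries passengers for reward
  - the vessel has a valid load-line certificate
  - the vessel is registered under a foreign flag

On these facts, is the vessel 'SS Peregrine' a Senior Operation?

No

section 5 — Controlled Craft: [the vessel has a valid load-line certificate? yes] AND [the master holds a certificate of competency? yes] → satisfied.
section 9 — Essential Ship: [the vessel carries dangerous goods? yes] OR [vessel's gross tonnage: 71,700 GT ≥ 56,050 GT? yes] OR [the vessel is not engaged in fishing? no] → satisfied.
section 3 — Senior Operation: [not a Controlled Craft (section 5)? no] AND [Essential Ship (section 9)? yes] → not satisfied.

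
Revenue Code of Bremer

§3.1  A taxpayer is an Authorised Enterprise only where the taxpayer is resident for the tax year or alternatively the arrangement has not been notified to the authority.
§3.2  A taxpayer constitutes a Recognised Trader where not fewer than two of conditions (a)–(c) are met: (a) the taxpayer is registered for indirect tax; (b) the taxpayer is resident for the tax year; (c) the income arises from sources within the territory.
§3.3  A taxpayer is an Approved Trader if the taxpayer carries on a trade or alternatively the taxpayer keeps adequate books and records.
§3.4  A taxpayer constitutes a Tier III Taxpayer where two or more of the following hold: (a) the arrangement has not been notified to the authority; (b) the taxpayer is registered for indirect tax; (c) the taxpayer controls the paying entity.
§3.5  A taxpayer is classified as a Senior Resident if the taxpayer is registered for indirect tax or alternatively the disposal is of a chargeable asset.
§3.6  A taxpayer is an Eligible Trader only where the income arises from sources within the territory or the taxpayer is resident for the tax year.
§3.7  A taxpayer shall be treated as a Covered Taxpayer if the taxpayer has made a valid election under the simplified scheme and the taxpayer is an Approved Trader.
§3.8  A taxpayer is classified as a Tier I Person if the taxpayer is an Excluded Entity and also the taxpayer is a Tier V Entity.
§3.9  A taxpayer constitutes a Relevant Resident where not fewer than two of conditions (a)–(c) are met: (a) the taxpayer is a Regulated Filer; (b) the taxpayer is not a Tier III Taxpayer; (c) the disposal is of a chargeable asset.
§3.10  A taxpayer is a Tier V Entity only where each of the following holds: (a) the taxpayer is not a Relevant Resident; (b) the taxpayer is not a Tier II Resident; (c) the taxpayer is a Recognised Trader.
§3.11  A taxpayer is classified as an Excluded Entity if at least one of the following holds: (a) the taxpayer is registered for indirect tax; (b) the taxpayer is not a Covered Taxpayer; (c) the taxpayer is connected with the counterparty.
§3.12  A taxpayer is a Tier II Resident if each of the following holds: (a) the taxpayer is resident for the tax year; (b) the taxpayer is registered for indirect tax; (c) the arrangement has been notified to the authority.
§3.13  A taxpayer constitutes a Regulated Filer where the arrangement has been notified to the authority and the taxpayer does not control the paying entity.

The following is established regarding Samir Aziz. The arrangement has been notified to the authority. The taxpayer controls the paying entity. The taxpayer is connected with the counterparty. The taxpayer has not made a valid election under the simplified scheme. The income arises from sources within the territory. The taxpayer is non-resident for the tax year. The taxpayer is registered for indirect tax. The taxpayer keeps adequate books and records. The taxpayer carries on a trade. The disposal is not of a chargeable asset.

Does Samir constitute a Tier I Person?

§3.3 — Approved Trader: [the taxpayer carries on a trade? yes] OR [the taxpayer keeps adequate books and records? yes] → satisfied.
§3.7 — Covered Taxpayer: [the taxpayer has made a valid election under the simplified scheme? no] AND [Approved Trader (§3.3)? yes] → not satisfied.
§3.11 — Excluded Entity: [the taxpayer is registered for indirect tax? yes] OR [not a Covered Taxpayer (§3.7)? yes] OR [the taxpayer is connected with the counterparty? yes] → satisfied.
§3.13 — Regulated Filer: [the arrangement has been notified to the authority? yes] AND [the taxpayer does not control the paying entity? no] → not satisfied.
§3.4 — Tier III Taxpayer: the arrangement has not been notified to the authority? no; the taxpayer is registered for indirect tax? yes; the taxpayer controls the paying entity? yes — 2 of 3 hold (need ≥2) → satisfied.
§3.9 — Relevant Resident: Regulated Filer (§3.13)? no; not a Tier III Taxpayer (§3.4)? no; the disposal is of a chargeable asset? no — 0 of 3 hold (need ≥2) → not satisfied.
§3.12 — Tier II Resident: [the taxpayer is resident for the tax year? no] AND [the taxpayer is registered for indirect tax? yes] AND [the arrangement has been notified to the authority? yes] → not satisfied.
§3.2 — Recognised Trader: the taxpayer is registered for indirect tax? yes; the taxpayer is resident for the tax year? no; the income arises from sources within the territory? yes — 2 of 3 hold (need ≥2) → satisfied.
§3.10 — Tier V Entity: [not a Relevant Resident (§3.9)? yes] AND [not a Tier II Resident (§3.12)? yes] AND [Recognised Trader (§3.2)? yes] → satisfied.
§3.8 — Tier I Person: [Excluded Entity (§3.11)? yes] AND [Tier V Entity (§3.10)? yes] → satisfied.

Yes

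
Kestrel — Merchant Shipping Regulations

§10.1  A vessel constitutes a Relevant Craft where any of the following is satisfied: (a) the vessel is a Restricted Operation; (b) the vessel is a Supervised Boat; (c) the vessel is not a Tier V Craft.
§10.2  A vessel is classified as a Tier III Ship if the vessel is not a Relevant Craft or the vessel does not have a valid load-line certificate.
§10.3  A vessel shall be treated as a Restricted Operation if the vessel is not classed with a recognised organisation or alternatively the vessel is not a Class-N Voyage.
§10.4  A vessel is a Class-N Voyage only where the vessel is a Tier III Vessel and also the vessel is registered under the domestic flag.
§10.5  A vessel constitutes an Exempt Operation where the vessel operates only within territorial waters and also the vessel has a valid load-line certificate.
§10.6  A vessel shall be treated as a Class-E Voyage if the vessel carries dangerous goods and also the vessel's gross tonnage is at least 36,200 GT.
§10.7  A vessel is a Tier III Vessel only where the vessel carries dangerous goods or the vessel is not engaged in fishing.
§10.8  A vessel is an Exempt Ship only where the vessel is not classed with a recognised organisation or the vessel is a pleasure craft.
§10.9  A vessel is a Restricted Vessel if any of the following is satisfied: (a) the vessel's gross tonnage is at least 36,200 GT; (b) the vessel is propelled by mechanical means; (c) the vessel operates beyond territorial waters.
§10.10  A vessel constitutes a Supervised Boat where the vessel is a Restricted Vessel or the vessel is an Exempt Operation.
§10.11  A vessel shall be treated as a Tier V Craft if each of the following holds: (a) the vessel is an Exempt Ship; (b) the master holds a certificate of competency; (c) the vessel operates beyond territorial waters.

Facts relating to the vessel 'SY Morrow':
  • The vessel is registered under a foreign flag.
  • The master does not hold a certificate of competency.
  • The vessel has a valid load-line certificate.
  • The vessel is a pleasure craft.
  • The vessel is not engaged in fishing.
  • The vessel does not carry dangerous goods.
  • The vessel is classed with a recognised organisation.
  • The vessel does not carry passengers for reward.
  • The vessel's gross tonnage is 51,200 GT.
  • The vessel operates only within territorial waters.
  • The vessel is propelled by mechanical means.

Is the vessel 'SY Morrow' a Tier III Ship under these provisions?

No

§10.7 — Tier III Vessel: [the vessel carries dangerous goods? no] OR [the vessel is not engaged in fishing? yes] → satisfied.
§10.4 — Class-N Voyage: [Tier III Vessel (§10.7)? yes] AND [the vessel is registered under the domestic flag? no] → not satisfied.
§10.3 — Restricted Operation: [the vessel is not classed with a recognised organisation? no] OR [not a Class-N Voyage (§10.4)? yes] → satisfied.
§10.9 — Restricted Vessel: [vessel's gross tonnage: 51,200 GT ≥ 36,200 GT? yes] OR [the vessel is propelled by mechanical means? yes] OR [the vessel operates beyond territorial waters? no] → satisfied.
§10.5 — Exempt Operation: [the vessel operates only within territorial waters? yes] AND [the vessel has a valid load-line certificate? yes] → satisfied.
§10.10 — Supervised Boat: [Restricted Vessel (§10.9)? yes] OR [Exempt Operation (§10.5)? yes] → satisfied.
§10.8 — Exempt Ship: [the vessel is not classed with a recognised organisation? no] OR [the vessel is a pleasure craft? yes] → satisfied.
§10.11 — Tier V Craft: [Exempt Ship (§10.8)? yes] AND [the master holds a certificate of competency? no] AND [the vessel operates beyond territorial waters? no] → not satisfied.
§10.1 — Relevant Craft: [Restricted Operation (§10.3)? yes] OR [Supervised Boat (§10.10)? yes] OR [not a Tier V Craft (§10.11)? yes] → satisfied.
§10.2 — Tier III Ship: [not a Relevant Craft (§10.1)? no] OR [the vessel does not have a valid load-line certificate? no] → not satisfied.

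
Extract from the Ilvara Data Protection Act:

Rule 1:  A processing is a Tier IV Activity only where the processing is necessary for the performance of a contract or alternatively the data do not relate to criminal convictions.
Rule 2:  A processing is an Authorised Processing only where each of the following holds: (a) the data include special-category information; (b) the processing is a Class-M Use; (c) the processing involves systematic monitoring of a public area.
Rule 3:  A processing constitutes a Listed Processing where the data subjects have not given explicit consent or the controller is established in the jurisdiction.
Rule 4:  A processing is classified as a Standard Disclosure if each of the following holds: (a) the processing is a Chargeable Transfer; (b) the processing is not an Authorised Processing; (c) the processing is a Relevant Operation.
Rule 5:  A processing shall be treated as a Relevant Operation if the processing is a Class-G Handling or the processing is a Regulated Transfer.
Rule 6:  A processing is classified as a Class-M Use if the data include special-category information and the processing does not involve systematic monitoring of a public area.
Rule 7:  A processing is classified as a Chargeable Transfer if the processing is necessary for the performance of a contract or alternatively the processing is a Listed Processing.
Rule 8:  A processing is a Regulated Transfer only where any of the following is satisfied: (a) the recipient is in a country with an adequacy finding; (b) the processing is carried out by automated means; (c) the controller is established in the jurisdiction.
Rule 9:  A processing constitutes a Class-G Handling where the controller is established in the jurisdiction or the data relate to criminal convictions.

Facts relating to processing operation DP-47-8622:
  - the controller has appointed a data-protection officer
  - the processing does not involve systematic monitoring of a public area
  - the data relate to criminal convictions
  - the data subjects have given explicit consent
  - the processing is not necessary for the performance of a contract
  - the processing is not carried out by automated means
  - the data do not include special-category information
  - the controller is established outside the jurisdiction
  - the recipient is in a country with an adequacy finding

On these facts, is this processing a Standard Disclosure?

No

rule 3 — Listed Processing: [the data subjects have not given explicit consent? no] OR [the controller is established in the jurisdiction? no] → not satisfied.
rule 7 — Chargeable Transfer: [the processing is necessary for the performance of a contract? no] OR [Listed Processing (rule 3)? no] → not satisfied.
rule 6 — Class-M Use: [the data include special-category information? no] AND [the processing does not involve systematic monitoring of a public area? yes] → not satisfied.
rule 2 — Authorised Processing: [the data include special-category information? no] AND [Class-M Use (rule 6)? no] AND [the processing involves systematic monitoring of a public area? no] → not satisfied.
rule 9 — Class-G Handling: [the controller is established in the jurisdiction? no] OR [the data relate to criminal convictions? yes] → satisfied.
rule 8 — Regulated Transfer: [the recipient is in a country with an adequacy finding? yes] OR [the processing is carried out by automated means? no] OR [the controller is established in the jurisdiction? no] → satisfied.
rule 5 — Relevant Operation: [Class-G Handling (rule 9)? yes] OR [Regulated Transfer (rule 8)? yes] → satisfied.
rule 4 — Standard Disclosure: [Chargeable Transfer (rule 7)? no] AND [not an Authorised Processing (rule 2)? yes] AND [Relevant Operation (rule 5)? yes] → not satisfied.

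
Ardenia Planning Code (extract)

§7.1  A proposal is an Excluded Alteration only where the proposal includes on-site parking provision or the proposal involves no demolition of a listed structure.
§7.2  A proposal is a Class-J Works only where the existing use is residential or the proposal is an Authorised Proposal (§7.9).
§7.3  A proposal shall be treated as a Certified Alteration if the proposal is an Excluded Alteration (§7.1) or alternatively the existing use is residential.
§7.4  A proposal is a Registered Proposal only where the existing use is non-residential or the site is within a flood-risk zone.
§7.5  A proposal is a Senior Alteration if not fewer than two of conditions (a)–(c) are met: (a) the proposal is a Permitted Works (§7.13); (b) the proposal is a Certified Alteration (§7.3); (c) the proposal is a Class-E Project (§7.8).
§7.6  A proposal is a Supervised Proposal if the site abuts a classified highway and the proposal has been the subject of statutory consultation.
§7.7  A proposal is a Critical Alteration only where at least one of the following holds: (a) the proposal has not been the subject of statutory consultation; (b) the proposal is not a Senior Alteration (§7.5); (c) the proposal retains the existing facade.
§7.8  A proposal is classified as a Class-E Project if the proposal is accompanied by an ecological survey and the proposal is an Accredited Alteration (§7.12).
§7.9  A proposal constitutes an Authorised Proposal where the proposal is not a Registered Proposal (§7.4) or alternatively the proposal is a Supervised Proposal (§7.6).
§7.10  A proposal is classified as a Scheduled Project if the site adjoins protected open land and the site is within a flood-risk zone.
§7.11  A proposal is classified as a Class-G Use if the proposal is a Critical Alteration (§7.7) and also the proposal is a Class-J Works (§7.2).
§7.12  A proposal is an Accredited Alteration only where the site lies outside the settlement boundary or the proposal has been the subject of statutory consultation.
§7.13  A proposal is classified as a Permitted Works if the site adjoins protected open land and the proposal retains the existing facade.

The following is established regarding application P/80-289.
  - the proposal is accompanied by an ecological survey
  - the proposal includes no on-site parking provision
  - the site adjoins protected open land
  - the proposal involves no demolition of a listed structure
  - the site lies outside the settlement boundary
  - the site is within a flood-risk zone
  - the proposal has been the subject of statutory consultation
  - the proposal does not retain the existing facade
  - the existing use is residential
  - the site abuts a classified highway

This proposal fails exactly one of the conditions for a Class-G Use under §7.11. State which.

§7.13 — Permitted Works: [the site adjoins protected open land? yes] AND [the proposal retains the existing facade? no] → not satisfied.
§7.1 — Excluded Alteration: [the proposal includes on-site parking provision? no] OR [the proposal involves no demolition of a listed structure? yes] → satisfied.
§7.3 — Certified Alteration: [Excluded Alteration (§7.1)? yes] OR [the existing use is residential? yes] → satisfied.
§7.12 — Accredited Alteration: [the site lies outside the settlement boundary? yes] OR [the proposal has been the subject of statutory consultation? yes] → satisfied.
§7.8 — Class-E Project: [the proposal is accompanied by an ecological survey? yes] AND [Accredited Alteration (§7.12)? yes] → satisfied.
§7.5 — Senior Alteration: Permitted Works (§7.13)? no; Certified Alteration (§7.3)? yes; Class-E Project (§7.8)? yes — 2 of 3 hold (need ≥2) → satisfied.
§7.7 — Critical Alteration: [the proposal has not been the subject of statutory consultation? no] OR [not a Senior Alteration (§7.5)? no] OR [the proposal retains the existing facade? no] → not satisfied.
§7.4 — Registered Proposal: [the existing use is non-residential? no] OR [the site is within a flood-risk zone? yes] → satisfied.
§7.6 — Supervised Proposal: [the site abuts a classified highway? yes] AND [the proposal has been the subject of statutory consultation? yes] → satisfied.
§7.9 — Authorised Proposal: [not a Registered Proposal (§7.4)? no] OR [Supervised Proposal (§7.6)? yes] → satisfied.
§7.2 — Class-J Works: [the existing use is residential? yes] OR [Authorised Proposal (§7.9)? yes] → satisfied.
§7.11 — Class-G Use: [Critical Alteration (§7.7)? no] AND [Class-J Works (§7.2)? yes] → not satisfied.

Critical Alteration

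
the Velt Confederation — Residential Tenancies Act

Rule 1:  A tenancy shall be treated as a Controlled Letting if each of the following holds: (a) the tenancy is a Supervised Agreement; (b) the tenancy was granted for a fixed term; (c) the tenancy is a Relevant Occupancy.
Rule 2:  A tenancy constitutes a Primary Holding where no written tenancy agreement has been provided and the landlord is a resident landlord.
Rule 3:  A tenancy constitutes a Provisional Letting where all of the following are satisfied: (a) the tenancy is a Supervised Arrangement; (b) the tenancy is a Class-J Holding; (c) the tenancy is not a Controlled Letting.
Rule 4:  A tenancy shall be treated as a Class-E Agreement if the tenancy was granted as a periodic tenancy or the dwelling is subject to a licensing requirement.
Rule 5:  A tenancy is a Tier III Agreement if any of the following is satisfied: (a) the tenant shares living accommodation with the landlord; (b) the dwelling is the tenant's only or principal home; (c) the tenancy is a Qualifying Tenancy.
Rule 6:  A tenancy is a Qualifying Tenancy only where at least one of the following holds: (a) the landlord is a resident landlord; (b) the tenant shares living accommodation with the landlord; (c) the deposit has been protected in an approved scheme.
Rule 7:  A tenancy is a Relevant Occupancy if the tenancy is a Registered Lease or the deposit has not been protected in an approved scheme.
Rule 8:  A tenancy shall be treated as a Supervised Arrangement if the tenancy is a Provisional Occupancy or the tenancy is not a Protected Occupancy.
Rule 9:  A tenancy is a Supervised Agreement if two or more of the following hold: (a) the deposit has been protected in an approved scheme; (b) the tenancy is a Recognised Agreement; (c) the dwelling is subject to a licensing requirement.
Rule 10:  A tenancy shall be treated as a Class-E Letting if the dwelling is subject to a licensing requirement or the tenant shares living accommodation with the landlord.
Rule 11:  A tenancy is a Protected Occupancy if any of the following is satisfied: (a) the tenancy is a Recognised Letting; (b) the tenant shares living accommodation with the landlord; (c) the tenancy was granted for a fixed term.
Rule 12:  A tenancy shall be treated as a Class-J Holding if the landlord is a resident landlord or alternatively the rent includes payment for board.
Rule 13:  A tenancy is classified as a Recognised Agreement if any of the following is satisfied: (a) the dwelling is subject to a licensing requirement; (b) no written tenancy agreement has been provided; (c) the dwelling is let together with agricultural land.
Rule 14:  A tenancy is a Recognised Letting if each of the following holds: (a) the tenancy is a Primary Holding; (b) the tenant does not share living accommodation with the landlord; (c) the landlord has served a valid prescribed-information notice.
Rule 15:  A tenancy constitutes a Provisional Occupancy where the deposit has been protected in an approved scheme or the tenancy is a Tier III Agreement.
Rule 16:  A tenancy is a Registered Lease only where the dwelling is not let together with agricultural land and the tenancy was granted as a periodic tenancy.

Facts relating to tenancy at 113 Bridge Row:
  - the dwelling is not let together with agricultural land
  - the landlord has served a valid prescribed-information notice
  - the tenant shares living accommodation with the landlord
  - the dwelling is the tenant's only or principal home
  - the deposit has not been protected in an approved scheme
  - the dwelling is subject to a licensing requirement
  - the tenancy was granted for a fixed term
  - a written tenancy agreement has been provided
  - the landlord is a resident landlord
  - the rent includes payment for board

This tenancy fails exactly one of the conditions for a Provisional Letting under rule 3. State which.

rule 6 — Qualifying Tenancy: [the landlord is a resident landlord? yes] OR [the tenant shares living accommodation with the landlord? yes] OR [the deposit has been protected in an approved scheme? no] → satisfied.
rule 5 — Tier III Agreement: [the tenant shares living accommodation with the landlord? yes] OR [the dwelling is the tenant's only or principal home? yes] OR [Qualifying Tenancy (rule 6)? yes] → satisfied.
rule 15 — Provisional Occupancy: [the deposit has been protected in an approved scheme? no] OR [Tier III Agreement (rule 5)? yes] → satisfied.
rule 2 — Primary Holding: [no written tenancy agreement has been provided? no] AND [the landlord is a resident landlord? yes] → not satisfied.
rule 14 — Recognised Letting: [Primary Holding (rule 2)? no] AND [the tenant does not share living accommodation with the landlord? no] AND [the landlord has served a valid prescribed-information notice? yes] → not satisfied.
rule 11 — Protected Occupancy: [Recognised Letting (rule 14)? no] OR [the tenant shares living accommodation with the landlord? yes] OR [the tenancy was granted for a fixed term? yes] → satisfied.
rule 8 — Supervised Arrangement: [Provisional Occupancy (rule 15)? yes] OR [not a Protected Occupancy (rule 11)? no] → satisfied.
rule 12 — Class-J Holding: [the landlord is a resident landlord? yes] OR [the rent includes payment for board? yes] → satisfied.
rule 13 — Recognised Agreement: [the dwelling is subject to a licensing requirement? yes] OR [no written tenancy agreement has been provided? no] OR [the dwelling is let together with agricultural land? no] → satisfied.
rule 9 — Supervised Agreement: the deposit has been protected in an approved scheme? no; Recognised Agreement (rule 13)? yes; the dwelling is subject to a licensing requirement? yes — 2 of 3 hold (need ≥2) → satisfied.
rule 16 — Registered Lease: [the dwelling is not let together with agricultural land? yes] AND [the tenancy was granted as a periodic tenancy? no] → not satisfied.
rule 7 — Relevant Occupancy: [Registered Lease (rule 16)? no] OR [the deposit has not been protected in an approved scheme? yes] → satisfied.
rule 1 — Controlled Letting: [Supervised Agreement (rule 9)? yes] AND [the tenancy was granted for a fixed term? yes] AND [Relevant Occupancy (rule 7)? yes] → satisfied.
rule 3 — Provisional Letting: [Supervised Arrangement (rule 8)? yes] AND [Class-J Holding (rule 12)? yes] AND [not a Controlled Letting (rule 1)? no] → not satisfied.

Controlled Letting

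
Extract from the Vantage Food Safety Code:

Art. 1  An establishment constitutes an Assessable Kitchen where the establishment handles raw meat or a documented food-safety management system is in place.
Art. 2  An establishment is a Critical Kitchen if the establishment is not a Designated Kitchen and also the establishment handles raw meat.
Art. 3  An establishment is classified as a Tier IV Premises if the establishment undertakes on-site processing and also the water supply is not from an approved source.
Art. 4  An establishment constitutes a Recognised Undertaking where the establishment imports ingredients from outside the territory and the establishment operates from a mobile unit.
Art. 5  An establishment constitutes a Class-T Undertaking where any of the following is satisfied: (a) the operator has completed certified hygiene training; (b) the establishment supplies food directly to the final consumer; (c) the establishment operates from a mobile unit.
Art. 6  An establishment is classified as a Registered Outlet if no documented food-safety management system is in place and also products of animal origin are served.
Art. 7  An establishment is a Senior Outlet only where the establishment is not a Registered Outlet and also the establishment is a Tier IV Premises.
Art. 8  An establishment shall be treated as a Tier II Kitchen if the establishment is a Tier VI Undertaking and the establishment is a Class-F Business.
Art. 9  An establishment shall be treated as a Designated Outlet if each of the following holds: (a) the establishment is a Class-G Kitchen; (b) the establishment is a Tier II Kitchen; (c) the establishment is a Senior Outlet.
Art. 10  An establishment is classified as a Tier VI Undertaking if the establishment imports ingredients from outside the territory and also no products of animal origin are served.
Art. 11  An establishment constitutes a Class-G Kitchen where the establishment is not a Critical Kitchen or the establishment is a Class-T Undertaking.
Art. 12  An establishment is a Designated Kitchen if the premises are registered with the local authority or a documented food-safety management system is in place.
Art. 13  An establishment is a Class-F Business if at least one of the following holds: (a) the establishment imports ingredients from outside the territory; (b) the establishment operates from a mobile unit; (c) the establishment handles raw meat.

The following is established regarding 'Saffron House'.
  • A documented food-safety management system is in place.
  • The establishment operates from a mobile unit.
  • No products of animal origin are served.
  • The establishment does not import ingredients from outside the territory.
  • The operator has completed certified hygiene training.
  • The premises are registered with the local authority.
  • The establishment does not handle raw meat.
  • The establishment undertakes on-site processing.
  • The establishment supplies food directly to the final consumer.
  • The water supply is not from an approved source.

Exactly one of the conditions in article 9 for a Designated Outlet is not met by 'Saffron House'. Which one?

Tier II Kitchen

Under article 12: the premises are registered with the local authority? yes; or a documented food-safety management system is in place? yes. So the establishment is a Designated Kitchen.
Under article 2: not a Designated Kitchen (article 12)? no; and the establishment handles raw meat? no. So the establishment is not a Critical Kitchen.
Under article 5: the operator has completed certified hygiene training? yes; or the establishment supplies food directly to the final consumer? yes; or the establishment operates from a mobile unit? yes. So the establishment is a Class-T Undertaking.
Under article 11: not a Critical Kitchen (article 2)? yes; or Class-T Undertaking (article 5)? yes. So the establishment is a Class-G Kitchen.
Under article 10: the establishment imports ingredients from outside the territory? no; and no products of animal origin are served? yes. So the establishment is not a Tier VI Undertaking.
Under article 13: the establishment imports ingredients from outside the territory? no; or the establishment operates from a mobile unit? yes; or the establishment handles raw meat? no. So the establishment is a Class-F Business.
Under article 8: Tier VI Undertaking (article 10)? no; and Class-F Business (article 13)? yes. So the establishment is not a Tier II Kitchen.
Under article 6: no documented food-safety management system is in place? no; and products of animal origin are served? no. So the establishment is not a Registered Outlet.
Under article 3: the establishment undertakes on-site processing? yes; and the water supply is not from an approved source? yes. So the establishment is a Tier IV Premises.
Under article 7: not a Registered Outlet (article 6)? yes; and Tier IV Premises (article 3)? yes. So the establishment is a Senior Outlet.
Under article 9: Class-G Kitchen (article 11)? yes; and Tier II Kitchen (article 8)? no; and Senior Outlet (article 7)? yes. So the establishment is not a Designated Outlet.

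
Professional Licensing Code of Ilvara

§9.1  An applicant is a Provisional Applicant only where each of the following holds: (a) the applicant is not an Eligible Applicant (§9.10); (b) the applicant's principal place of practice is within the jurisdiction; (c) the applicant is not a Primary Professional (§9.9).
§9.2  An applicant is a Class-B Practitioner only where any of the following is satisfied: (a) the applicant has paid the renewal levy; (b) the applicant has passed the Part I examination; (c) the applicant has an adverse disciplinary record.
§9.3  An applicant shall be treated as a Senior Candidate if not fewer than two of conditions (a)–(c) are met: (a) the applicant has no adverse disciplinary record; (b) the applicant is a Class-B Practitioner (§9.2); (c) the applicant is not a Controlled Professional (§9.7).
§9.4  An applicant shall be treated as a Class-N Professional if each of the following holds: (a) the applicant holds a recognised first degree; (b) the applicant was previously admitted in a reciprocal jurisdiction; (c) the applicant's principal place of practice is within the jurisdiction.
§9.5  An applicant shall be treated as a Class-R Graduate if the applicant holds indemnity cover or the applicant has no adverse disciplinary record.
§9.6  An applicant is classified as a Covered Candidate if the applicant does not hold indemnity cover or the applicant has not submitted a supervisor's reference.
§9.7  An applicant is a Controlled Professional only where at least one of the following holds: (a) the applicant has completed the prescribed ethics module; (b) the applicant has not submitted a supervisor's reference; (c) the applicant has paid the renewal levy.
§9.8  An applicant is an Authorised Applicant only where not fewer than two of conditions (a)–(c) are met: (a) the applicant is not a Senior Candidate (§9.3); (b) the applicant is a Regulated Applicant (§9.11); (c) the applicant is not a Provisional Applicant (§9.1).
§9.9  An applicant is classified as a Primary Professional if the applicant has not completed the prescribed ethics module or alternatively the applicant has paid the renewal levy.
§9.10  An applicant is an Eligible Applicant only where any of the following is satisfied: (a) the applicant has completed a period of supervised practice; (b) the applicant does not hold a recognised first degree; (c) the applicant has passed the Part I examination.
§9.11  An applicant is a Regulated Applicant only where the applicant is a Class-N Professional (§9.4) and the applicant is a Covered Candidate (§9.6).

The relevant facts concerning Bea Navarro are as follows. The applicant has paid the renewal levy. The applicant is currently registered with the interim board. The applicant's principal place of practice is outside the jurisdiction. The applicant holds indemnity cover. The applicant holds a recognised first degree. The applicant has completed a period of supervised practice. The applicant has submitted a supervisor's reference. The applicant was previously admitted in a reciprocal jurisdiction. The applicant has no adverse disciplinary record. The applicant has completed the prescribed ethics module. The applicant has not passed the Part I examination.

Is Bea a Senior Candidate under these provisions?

§9.2 — Class-B Practitioner: [the applicant has paid the renewal levy? yes] OR [the applicant has passed the Part I examination? no] OR [the applicant has an adverse disciplinary record? no] → satisfied.
§9.7 — Controlled Professional: [the applicant has completed the prescribed ethics module? yes] OR [the applicant has not submitted a supervisor's reference? no] OR [the applicant has paid the renewal levy? yes] → satisfied.
§9.3 — Senior Candidate: the applicant has no adverse disciplinary record? yes; Class-B Practitioner (§9.2)? yes; not a Controlled Professional (§9.7)? no — 2 of 3 hold (need ≥2) → satisfied.

Yes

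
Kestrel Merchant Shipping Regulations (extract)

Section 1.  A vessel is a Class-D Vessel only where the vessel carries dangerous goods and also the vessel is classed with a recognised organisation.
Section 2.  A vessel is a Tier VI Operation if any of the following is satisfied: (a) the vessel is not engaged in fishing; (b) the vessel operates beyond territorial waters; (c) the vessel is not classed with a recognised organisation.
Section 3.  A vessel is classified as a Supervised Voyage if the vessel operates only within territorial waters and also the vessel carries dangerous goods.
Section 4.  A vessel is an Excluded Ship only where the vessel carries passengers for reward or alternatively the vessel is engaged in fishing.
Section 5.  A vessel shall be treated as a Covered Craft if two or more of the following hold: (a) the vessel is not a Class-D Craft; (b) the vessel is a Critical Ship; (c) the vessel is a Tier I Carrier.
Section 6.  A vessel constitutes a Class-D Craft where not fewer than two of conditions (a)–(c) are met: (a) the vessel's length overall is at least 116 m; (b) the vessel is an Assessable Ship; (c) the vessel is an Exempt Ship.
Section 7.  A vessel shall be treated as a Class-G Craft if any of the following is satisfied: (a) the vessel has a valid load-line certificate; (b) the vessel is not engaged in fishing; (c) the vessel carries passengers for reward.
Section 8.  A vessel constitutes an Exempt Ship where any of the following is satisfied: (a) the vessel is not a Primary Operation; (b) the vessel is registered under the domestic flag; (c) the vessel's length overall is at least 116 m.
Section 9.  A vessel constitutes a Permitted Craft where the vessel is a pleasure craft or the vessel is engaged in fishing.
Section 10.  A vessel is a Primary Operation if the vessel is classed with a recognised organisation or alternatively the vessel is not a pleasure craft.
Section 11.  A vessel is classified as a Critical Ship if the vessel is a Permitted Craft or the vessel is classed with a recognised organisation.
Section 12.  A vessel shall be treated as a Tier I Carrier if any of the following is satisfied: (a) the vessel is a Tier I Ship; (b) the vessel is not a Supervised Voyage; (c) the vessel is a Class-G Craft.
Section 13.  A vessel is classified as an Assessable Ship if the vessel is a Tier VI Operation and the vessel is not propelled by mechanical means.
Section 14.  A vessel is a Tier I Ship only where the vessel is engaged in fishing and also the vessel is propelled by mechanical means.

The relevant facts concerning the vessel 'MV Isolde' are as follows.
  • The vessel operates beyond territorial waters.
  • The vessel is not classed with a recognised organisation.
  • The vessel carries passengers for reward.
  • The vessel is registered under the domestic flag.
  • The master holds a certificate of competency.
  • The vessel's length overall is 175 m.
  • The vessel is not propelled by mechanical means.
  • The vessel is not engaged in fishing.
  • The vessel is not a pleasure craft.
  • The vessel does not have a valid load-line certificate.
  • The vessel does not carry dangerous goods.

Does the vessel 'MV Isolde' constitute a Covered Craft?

No

section 2 — Tier VI Operation: [the vessel is not engaged in fishing? yes] OR [the vessel operates beyond territorial waters? yes] OR [the vessel is not classed with a recognised organisation? yes] → satisfied.
section 13 — Assessable Ship: [Tier VI Operation (section 2)? yes] AND [the vessel is not propelled by mechanical means? yes] → satisfied.
section 10 — Primary Operation: [the vessel is classed with a recognised organisation? no] OR [the vessel is not a pleasure craft? yes] → satisfied.
section 8 — Exempt Ship: [not a Primary Operation (section 10)? no] OR [the vessel is registered under the domestic flag? yes] OR [vessel's length overall: 175 m ≥ 116 m? yes] → satisfied.
section 6 — Class-D Craft: vessel's length overall: 175 m ≥ 116 m? yes; Assessable Ship (section 13)? yes; Exempt Ship (section 8)? yes — 3 of 3 hold (need ≥2) → satisfied.
section 9 — Permitted Craft: [the vessel is a pleasure craft? no] OR [the vessel is engaged in fishing? no] → not satisfied.
section 11 — Critical Ship: [Permitted Craft (section 9)? no] OR [the vessel is classed with a recognised organisation? no] → not satisfied.
section 14 — Tier I Ship: [the vessel is engaged in fishing? no] AND [the vessel is propelled by mechanical means? no] → not satisfied.
section 3 — Supervised Voyage: [the vessel operates only within territorial waters? no] AND [the vessel carries dangerous goods? no] → not satisfied.
section 7 — Class-G Craft: [the vessel has a valid load-line certificate? no] OR [the vessel is not engaged in fishing? yes] OR [the vessel carries passengers for reward? yes] → satisfied.
section 12 — Tier I Carrier: [Tier I Ship (section 14)? no] OR [not a Supervised Voyage (section 3)? yes] OR [Class-G Craft (section 7)? yes] → satisfied.
section 5 — Covered Craft: not a Class-D Craft (section 6)? no; Critical Ship (section 11)? no; Tier I Carrier (section 12)? yes — 1 of 3 hold (need ≥2) → not satisfied.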